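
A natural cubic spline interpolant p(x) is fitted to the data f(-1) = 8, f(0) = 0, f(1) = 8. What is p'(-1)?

-12

Put M_i = p'' at the i-th knot. Here h = (1, 1) and Δ = (-8, 8), so the interior equations h_(i-1)·M_(i-1) + 2(h_(i-1)+h_i)·M_i + h_i·M_(i+1) = 6(Δ_i − Δ_(i-1)) read
  1·M_0 + 4·M_1 + 1·M_2 = 6(Δ_1 - Δ_0) = 96
Natural end conditions: M_0 = M_2 = 0.
Solving the tridiagonal system: M_0 = 0, M_1 = 24, M_2 = 0.
On [-1, 0], p'(x) = b_0 + 2c_0·(x + 1) + 3d_0·(x + 1)² with b_0 = Δ_0 - h_0(2M_0 + M_1)/6 = -12, c_0 = M_0/2 = 0, d_0 = (M_1 - M_0)/(6h_0) = 4. So p'(-1) = -12.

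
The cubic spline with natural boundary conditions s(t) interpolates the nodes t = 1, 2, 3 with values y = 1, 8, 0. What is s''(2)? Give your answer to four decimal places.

Let σ_i = s''(x_i). Step sizes h_i = 1, 1; slopes of the chords Δ_i = (y_(i+1) - y_i)/h_i = 7, -8.
  1·σ_0 + 4·σ_1 + 1·σ_2 = 6(Δ_1 - Δ_0) = -90
Natural end conditions: σ_0 = σ_2 = 0.
Solving: σ_0 = 0, σ_1 = -45/2, σ_2 = 0.

-22.5000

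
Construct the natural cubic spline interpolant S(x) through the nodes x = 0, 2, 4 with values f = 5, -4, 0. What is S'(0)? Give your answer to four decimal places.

Let σ_i = S''(x_i). Step sizes h_i = 2, 2; slopes of the chords Δ_i = (y_(i+1) - y_i)/h_i = -9/2, 2.
  2·σ_0 + 8·σ_1 + 2·σ_2 = 6(Δ_1 - Δ_0) = 39
Natural end conditions: σ_0 = σ_2 = 0.
Hence σ_0 = 0, σ_1 = 39/8, σ_2 = 0.
On [0, 2], S'(x) = b_0 + 2c_0·x + 3d_0·x² with b_0 = Δ_0 - h_0(2σ_0 + σ_1)/6 = -49/8, c_0 = σ_0/2 = 0, d_0 = (σ_1 - σ_0)/(6h_0) = 13/32. So S'(0) = -49/8.

-6.1250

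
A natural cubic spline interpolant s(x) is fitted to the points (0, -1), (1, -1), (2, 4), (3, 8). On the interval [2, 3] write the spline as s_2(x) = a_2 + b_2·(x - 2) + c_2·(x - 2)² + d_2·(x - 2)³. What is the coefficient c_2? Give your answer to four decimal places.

Put M_i = s'' at the i-th knot. Here h = (1, 1, 1) and Δ = (0, 5, 4), so the interior equations h_(i-1)·M_(i-1) + 2(h_(i-1)+h_i)·M_i + h_i·M_(i+1) = 6(Δ_i − Δ_(i-1)) read
  1·M_0 + 4·M_1 + 1·M_2 = 6(Δ_1 - Δ_0) = 30
  1·M_1 + 4·M_2 + 1·M_3 = 6(Δ_2 - Δ_1) = -6
Natural end conditions: M_0 = M_3 = 0.
Solving: M_0 = 0, M_1 = 42/5, M_2 = -18/5, M_3 = 0.
On [2, 3], with s_2(x) = a_2 + b_2·(x - 2) + c_2·(x - 2)² + d_2·(x - 2)³: c_2 = M_2/2 = -9/5, d_2 = (M_3 - M_2)/(6h_2) = 3/5, b_2 = Δ_2 - h_2(2M_2 + M_3)/6 = 26/5.

-1.8000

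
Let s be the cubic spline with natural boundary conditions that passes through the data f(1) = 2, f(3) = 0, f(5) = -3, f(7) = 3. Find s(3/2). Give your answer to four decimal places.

With m_i denoting the second derivative at x_i, h_i = 2, 2, 2, and Δ_i = (y_(i+1) − y_i)/h_i = -1, -3/2, 3:
  2·m_0 + 8·m_1 + 2·m_2 = 6(Δ_1 - Δ_0) = -3
  2·m_1 + 8·m_2 + 2·m_3 = 6(Δ_2 - Δ_1) = 27
Natural end conditions: m_0 = m_3 = 0.
Forward elimination and back-substitution give m_0 = 0, m_1 = -13/10, m_2 = 37/10, m_3 = 0.
On [1, 3], s(x) = 2 - 17/30·(x - 1) + 0·(x - 1)² - 13/120·(x - 1)³.
With (x - 1) = 1/2: s(3/2) = 109/64.

1.7031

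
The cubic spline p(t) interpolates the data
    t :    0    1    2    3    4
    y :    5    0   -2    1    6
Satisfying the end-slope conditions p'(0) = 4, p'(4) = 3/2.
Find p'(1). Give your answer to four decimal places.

Put σ_i = p'' at the i-th knot. Here h = (1, 1, 1, 1) and Δ = (-5, -2, 3, 5), so the interior equations h_(i-1)·σ_(i-1) + 2(h_(i-1)+h_i)·σ_i + h_i·σ_(i+1) = 6(Δ_i − Δ_(i-1)) read
  1·σ_0 + 4·σ_1 + 1·σ_2 = 6(Δ_1 - Δ_0) = 18
  1·σ_1 + 4·σ_2 + 1·σ_3 = 6(Δ_2 - Δ_1) = 30
  1·σ_2 + 4·σ_3 + 1·σ_4 = 6(Δ_3 - Δ_2) = 12
Clamped end conditions give two more equations: 2h_0·σ_0 + h_0·σ_1 = 6(Δ_0 - p'(0)) = -54 and h_3·σ_3 + 2h_3·σ_4 = 6(p'(4) - Δ_3) = -21.
Hence σ_0 = -1847/56, σ_1 = 335/28, σ_2 = 25/8, σ_3 = 155/28, σ_4 = -743/56.
On [1, 2], p'(t) = b_1 + 2c_1·(t - 1) + 3d_1·(t - 1)² with b_1 = Δ_1 - h_1(2σ_1 + σ_2)/6 = -729/112, c_1 = σ_1/2 = 335/56, d_1 = (σ_2 - σ_1)/(6h_1) = -165/112. So p'(1) = -729/112.

-6.5089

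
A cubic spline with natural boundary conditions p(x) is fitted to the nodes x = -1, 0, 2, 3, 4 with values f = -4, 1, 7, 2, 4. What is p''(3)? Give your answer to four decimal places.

Put m_i = p'' at the i-th knot. Here h = (1, 2, 1, 1) and Δ = (5, 3, -5, 2), so the interior equations h_(i-1)·m_(i-1) + 2(h_(i-1)+h_i)·m_i + h_i·m_(i+1) = 6(Δ_i − Δ_(i-1)) read
  1·m_0 + 6·m_1 + 2·m_2 = 6(Δ_1 - Δ_0) = -12
  2·m_1 + 6·m_2 + 1·m_3 = 6(Δ_2 - Δ_1) = -48
  1·m_2 + 4·m_3 + 1·m_4 = 6(Δ_3 - Δ_2) = 42
Natural end conditions: m_0 = m_4 = 0.
Solving: m_0 = 0, m_1 = 96/61, m_2 = -654/61, m_3 = 804/61, m_4 = 0.

13.1803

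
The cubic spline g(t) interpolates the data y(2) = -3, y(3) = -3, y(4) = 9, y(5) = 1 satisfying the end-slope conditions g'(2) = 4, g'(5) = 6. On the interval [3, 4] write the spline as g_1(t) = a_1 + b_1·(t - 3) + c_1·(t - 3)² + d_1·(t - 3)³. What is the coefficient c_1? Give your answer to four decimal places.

Write σ_i for g''(x_i). With h_i = 1, 1, 1 and divided differences Δ_i = 0, 12, -8, the continuity of g' gives the tridiagonal system
  1·σ_0 + 4·σ_1 + 1·σ_2 = 6(Δ_1 - Δ_0) = 72
  1·σ_1 + 4·σ_2 + 1·σ_3 = 6(Δ_2 - Δ_1) = -120
Clamped end conditions give two more equations: 2h_0·σ_0 + h_0·σ_1 = 6(Δ_0 - g'(2)) = -24 and h_2·σ_2 + 2h_2·σ_3 = 6(g'(5) - Δ_2) = 84.
Solving: σ_0 = -484/15, σ_1 = 608/15, σ_2 = -868/15, σ_3 = 1064/15.
On [3, 4], with g_1(t) = a_1 + b_1·(t - 3) + c_1·(t - 3)² + d_1·(t - 3)³: c_1 = σ_1/2 = 304/15, d_1 = (σ_2 - σ_1)/(6h_1) = -82/5, b_1 = Δ_1 - h_1(2σ_1 + σ_2)/6 = 122/15.

20.2667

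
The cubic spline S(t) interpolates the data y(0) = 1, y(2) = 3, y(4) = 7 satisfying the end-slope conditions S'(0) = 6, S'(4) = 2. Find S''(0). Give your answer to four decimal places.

Let M_i = S''(x_i). Step sizes h_i = 2, 2; slopes of the chords Δ_i = (y_(i+1) - y_i)/h_i = 1, 2.
  2·M_0 + 8·M_1 + 2·M_2 = 6(Δ_1 - Δ_0) = 6
Clamped end conditions give two more equations: 2h_0·M_0 + h_0·M_1 = 6(Δ_0 - S'(0)) = -30 and h_1·M_1 + 2h_1·M_2 = 6(S'(4) - Δ_1) = 0.
Solving the tridiagonal system: M_0 = -37/4, M_1 = 7/2, M_2 = -7/4.

-9.2500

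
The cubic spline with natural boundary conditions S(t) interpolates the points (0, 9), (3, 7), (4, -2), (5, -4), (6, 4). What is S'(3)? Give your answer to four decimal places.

Put σ_i = S'' at the i-th knot. Here h = (3, 1, 1, 1) and Δ = (-2/3, -9, -2, 8), so the interior equations h_(i-1)·σ_(i-1) + 2(h_(i-1)+h_i)·σ_i + h_i·σ_(i+1) = 6(Δ_i − Δ_(i-1)) read
  3·σ_0 + 8·σ_1 + 1·σ_2 = 6(Δ_1 - Δ_0) = -50
  1·σ_1 + 4·σ_2 + 1·σ_3 = 6(Δ_2 - Δ_1) = 42
  1·σ_2 + 4·σ_3 + 1·σ_4 = 6(Δ_3 - Δ_2) = 60
Natural end conditions: σ_0 = σ_4 = 0.
Solving: σ_0 = 0, σ_1 = -429/58, σ_2 = 266/29, σ_3 = 737/58, σ_4 = 0.
On [3, 4], S'(t) = b_1 + 2c_1·(t - 3) + 3d_1·(t - 3)² with b_1 = Δ_1 - h_1(2σ_1 + σ_2)/6 = -1403/174, c_1 = σ_1/2 = -429/116, d_1 = (σ_2 - σ_1)/(6h_1) = 961/348. So S'(3) = -1403/174.

-8.0632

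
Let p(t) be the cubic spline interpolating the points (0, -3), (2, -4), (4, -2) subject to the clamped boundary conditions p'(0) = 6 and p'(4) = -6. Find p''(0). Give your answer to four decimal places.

With M_i denoting the second derivative at x_i, h_i = 2, 2, and Δ_i = (y_(i+1) − y_i)/h_i = -1/2, 1:
  2·M_0 + 8·M_1 + 2·M_2 = 6(Δ_1 - Δ_0) = 9
Clamped end conditions give two more equations: 2h_0·M_0 + h_0·M_1 = 6(Δ_0 - p'(0)) = -39 and h_1·M_1 + 2h_1·M_2 = 6(p'(4) - Δ_1) = -42.
Forward elimination and back-substitution give M_0 = -111/8, M_1 = 33/4, M_2 = -117/8.

-13.8750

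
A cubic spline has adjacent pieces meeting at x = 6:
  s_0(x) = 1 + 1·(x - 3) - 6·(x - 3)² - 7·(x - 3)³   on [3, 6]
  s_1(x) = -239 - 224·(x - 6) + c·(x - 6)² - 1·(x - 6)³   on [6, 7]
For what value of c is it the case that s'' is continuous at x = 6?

s_0''(x) = -12 - 42·(x - 3), so s_0''(6) = -138. On the right, s_1''(6) = 2c, so c = -69.

-69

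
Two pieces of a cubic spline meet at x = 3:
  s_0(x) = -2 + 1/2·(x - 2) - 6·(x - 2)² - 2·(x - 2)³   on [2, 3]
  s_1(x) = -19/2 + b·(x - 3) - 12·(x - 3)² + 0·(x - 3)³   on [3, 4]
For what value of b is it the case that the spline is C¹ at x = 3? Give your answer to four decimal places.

s_0'(x) = 1/2 - 12·(x - 2) - 6·(x - 2)², so s_0'(3) = -35/2. On the right, s_1'(3) = b, so b = -35/2.

-17.5000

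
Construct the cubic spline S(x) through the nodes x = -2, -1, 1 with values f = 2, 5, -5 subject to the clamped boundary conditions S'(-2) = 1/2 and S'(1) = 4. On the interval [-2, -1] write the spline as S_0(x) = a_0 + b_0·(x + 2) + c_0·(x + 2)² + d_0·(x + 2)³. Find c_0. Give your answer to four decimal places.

8.3333

Write σ_i for S''(x_i). With h_i = 1, 2 and divided differences Δ_i = 3, -5, the continuity of S' gives the tridiagonal system
  1·σ_0 + 6·σ_1 + 2·σ_2 = 6(Δ_1 - Δ_0) = -48
Clamped end conditions give two more equations: 2h_0·σ_0 + h_0·σ_1 = 6(Δ_0 - S'(-2)) = 15 and h_1·σ_1 + 2h_1·σ_2 = 6(S'(1) - Δ_1) = 54.
Hence σ_0 = 50/3, σ_1 = -55/3, σ_2 = 68/3.
On [-2, -1], with S_0(x) = a_0 + b_0·(x + 2) + c_0·(x + 2)² + d_0·(x + 2)³: c_0 = σ_0/2 = 25/3, d_0 = (σ_1 - σ_0)/(6h_0) = -35/6, b_0 = Δ_0 - h_0(2σ_0 + σ_1)/6 = 1/2.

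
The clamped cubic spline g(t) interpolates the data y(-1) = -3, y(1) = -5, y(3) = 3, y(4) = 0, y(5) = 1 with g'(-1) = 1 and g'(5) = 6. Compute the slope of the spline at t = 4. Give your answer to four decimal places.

-2.9048

Write M_i for g''(x_i). With h_i = 2, 2, 1, 1 and divided differences Δ_i = -1, 4, -3, 1, the continuity of g' gives the tridiagonal system
  2·M_0 + 8·M_1 + 2·M_2 = 6(Δ_1 - Δ_0) = 30
  2·M_1 + 6·M_2 + 1·M_3 = 6(Δ_2 - Δ_1) = -42
  1·M_2 + 4·M_3 + 1·M_4 = 6(Δ_3 - Δ_2) = 24
Clamped end conditions give two more equations: 2h_0·M_0 + h_0·M_1 = 6(Δ_0 - g'(-1)) = -12 and h_3·M_3 + 2h_3·M_4 = 6(g'(5) - Δ_3) = 30.
Forward elimination and back-substitution give M_0 = -149/21, M_1 = 172/21, M_2 = -32/3, M_3 = 118/21, M_4 = 256/21.
On [4, 5], g'(t) = b_3 + 2c_3·(t - 4) + 3d_3·(t - 4)² with b_3 = Δ_3 - h_3(2M_3 + M_4)/6 = -61/21, c_3 = M_3/2 = 59/21, d_3 = (M_4 - M_3)/(6h_3) = 23/21. So g'(4) = -61/21.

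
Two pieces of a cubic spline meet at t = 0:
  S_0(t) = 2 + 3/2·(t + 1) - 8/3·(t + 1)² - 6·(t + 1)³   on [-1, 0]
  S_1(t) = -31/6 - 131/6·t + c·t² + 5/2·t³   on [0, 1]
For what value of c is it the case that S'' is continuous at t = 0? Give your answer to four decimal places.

S_0''(t) = -16/3 - 36·(t + 1), so S_0''(0) = -124/3. On the right, S_1''(0) = 2c, so c = -62/3.

-20.6667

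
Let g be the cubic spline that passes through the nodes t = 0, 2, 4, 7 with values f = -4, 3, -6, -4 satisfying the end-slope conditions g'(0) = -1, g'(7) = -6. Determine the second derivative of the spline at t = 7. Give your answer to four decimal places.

Let M_i = g''(x_i). Step sizes h_i = 2, 2, 3; slopes of the chords Δ_i = (y_(i+1) - y_i)/h_i = 7/2, -9/2, 2/3.
  2·M_0 + 8·M_1 + 2·M_2 = 6(Δ_1 - Δ_0) = -48
  2·M_1 + 10·M_2 + 3·M_3 = 6(Δ_2 - Δ_1) = 31
Clamped end conditions give two more equations: 2h_0·M_0 + h_0·M_1 = 6(Δ_0 - g'(0)) = 27 and h_2·M_2 + 2h_2·M_3 = 6(g'(7) - Δ_2) = -40.
Hence M_0 = 458/37, M_1 = -833/74, M_2 = 320/37, M_3 = -1220/111.

-10.9910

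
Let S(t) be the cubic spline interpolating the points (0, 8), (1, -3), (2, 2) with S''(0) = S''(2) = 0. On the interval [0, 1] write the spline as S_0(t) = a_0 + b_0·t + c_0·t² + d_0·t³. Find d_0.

4

Let m_i = S''(x_i). Step sizes h_i = 1, 1; slopes of the chords Δ_i = (y_(i+1) - y_i)/h_i = -11, 5.
  1·m_0 + 4·m_1 + 1·m_2 = 6(Δ_1 - Δ_0) = 96
Natural end conditions: m_0 = m_2 = 0.
Solving the tridiagonal system: m_0 = 0, m_1 = 24, m_2 = 0.
On [0, 1], with S_0(t) = a_0 + b_0·t + c_0·t² + d_0·t³: c_0 = m_0/2 = 0, d_0 = (m_1 - m_0)/(6h_0) = 4, b_0 = Δ_0 - h_0(2m_0 + m_1)/6 = -15.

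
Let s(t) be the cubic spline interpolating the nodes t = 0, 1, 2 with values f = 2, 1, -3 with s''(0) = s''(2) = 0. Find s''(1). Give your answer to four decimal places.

-4.5000

With M_i denoting the second derivative at x_i, h_i = 1, 1, and Δ_i = (y_(i+1) − y_i)/h_i = -1, -4:
  1·M_0 + 4·M_1 + 1·M_2 = 6(Δ_1 - Δ_0) = -18
Natural end conditions: M_0 = M_2 = 0.
Forward elimination and back-substitution give M_0 = 0, M_1 = -9/2, M_2 = 0.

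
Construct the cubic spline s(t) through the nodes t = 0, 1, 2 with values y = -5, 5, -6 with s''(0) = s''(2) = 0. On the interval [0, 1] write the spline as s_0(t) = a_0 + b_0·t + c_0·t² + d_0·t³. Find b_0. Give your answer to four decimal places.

15.2500

With M_i denoting the second derivative at x_i, h_i = 1, 1, and Δ_i = (y_(i+1) − y_i)/h_i = 10, -11:
  1·M_0 + 4·M_1 + 1·M_2 = 6(Δ_1 - Δ_0) = -126
Natural end conditions: M_0 = M_2 = 0.
Forward elimination and back-substitution give M_0 = 0, M_1 = -63/2, M_2 = 0.
On [0, 1], with s_0(t) = a_0 + b_0·t + c_0·t² + d_0·t³: c_0 = M_0/2 = 0, d_0 = (M_1 - M_0)/(6h_0) = -21/4, b_0 = Δ_0 - h_0(2M_0 + M_1)/6 = 61/4.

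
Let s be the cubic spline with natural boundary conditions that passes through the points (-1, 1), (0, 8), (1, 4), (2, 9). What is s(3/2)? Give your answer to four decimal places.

5.3250

Let M_i = s''(x_i). Step sizes h_i = 1, 1, 1; slopes of the chords Δ_i = (y_(i+1) - y_i)/h_i = 7, -4, 5.
  1·M_0 + 4·M_1 + 1·M_2 = 6(Δ_1 - Δ_0) = -66
  1·M_1 + 4·M_2 + 1·M_3 = 6(Δ_2 - Δ_1) = 54
Natural end conditions: M_0 = M_3 = 0.
Solving: M_0 = 0, M_1 = -106/5, M_2 = 94/5, M_3 = 0.
On [1, 2], s(x) = 4 - 19/15·(x - 1) + 47/5·(x - 1)² - 47/15·(x - 1)³.
With (x - 1) = 1/2: s(3/2) = 213/40.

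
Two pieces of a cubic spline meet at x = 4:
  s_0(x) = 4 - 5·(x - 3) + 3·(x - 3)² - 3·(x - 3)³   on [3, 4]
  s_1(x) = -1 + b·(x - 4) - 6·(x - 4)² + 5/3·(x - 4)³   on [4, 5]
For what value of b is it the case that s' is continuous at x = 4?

s_0'(x) = -5 + 6·(x - 3) - 9·(x - 3)², so s_0'(4) = -8. On the right, s_1'(4) = b, so b = -8.

-8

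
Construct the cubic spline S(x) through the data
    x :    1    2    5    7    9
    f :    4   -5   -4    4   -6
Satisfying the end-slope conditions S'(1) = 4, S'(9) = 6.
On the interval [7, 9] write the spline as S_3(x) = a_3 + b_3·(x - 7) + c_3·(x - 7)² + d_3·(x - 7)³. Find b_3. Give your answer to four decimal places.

Let M_i = S''(x_i). Step sizes h_i = 1, 3, 2, 2; slopes of the chords Δ_i = (y_(i+1) - y_i)/h_i = -9, 1/3, 4, -5.
  1·M_0 + 8·M_1 + 3·M_2 = 6(Δ_1 - Δ_0) = 56
  3·M_1 + 10·M_2 + 2·M_3 = 6(Δ_2 - Δ_1) = 22
  2·M_2 + 8·M_3 + 2·M_4 = 6(Δ_3 - Δ_2) = -54
Clamped end conditions give two more equations: 2h_0·M_0 + h_0·M_1 = 6(Δ_0 - S'(1)) = -78 and h_3·M_3 + 2h_3·M_4 = 6(S'(9) - Δ_3) = 66.
Forward elimination and back-substitution give M_0 = -6497/144, M_1 = 881/72, M_2 = 155/144, M_3 = -917/72, M_4 = 3293/144.
On [7, 9], with S_3(x) = a_3 + b_3·(x - 7) + c_3·(x - 7)² + d_3·(x - 7)³: c_3 = M_3/2 = -917/144, d_3 = (M_4 - M_3)/(6h_3) = 1709/576, b_3 = Δ_3 - h_3(2M_3 + M_4)/6 = -595/144.

-4.1319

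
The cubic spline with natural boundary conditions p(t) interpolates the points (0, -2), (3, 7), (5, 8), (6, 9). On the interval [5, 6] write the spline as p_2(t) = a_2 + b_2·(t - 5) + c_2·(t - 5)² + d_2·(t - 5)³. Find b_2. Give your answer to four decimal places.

With M_i denoting the second derivative at x_i, h_i = 3, 2, 1, and Δ_i = (y_(i+1) − y_i)/h_i = 3, 1/2, 1:
  3·M_0 + 10·M_1 + 2·M_2 = 6(Δ_1 - Δ_0) = -15
  2·M_1 + 6·M_2 + 1·M_3 = 6(Δ_2 - Δ_1) = 3
Natural end conditions: M_0 = M_3 = 0.
Solving: M_0 = 0, M_1 = -12/7, M_2 = 15/14, M_3 = 0.
On [5, 6], with p_2(t) = a_2 + b_2·(t - 5) + c_2·(t - 5)² + d_2·(t - 5)³: c_2 = M_2/2 = 15/28, d_2 = (M_3 - M_2)/(6h_2) = -5/28, b_2 = Δ_2 - h_2(2M_2 + M_3)/6 = 9/14.

0.6429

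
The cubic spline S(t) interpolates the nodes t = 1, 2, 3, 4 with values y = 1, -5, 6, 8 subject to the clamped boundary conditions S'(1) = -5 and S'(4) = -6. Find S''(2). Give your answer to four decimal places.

35.3333

Let M_i = S''(x_i). Step sizes h_i = 1, 1, 1; slopes of the chords Δ_i = (y_(i+1) - y_i)/h_i = -6, 11, 2.
  1·M_0 + 4·M_1 + 1·M_2 = 6(Δ_1 - Δ_0) = 102
  1·M_1 + 4·M_2 + 1·M_3 = 6(Δ_2 - Δ_1) = -54
Clamped end conditions give two more equations: 2h_0·M_0 + h_0·M_1 = 6(Δ_0 - S'(1)) = -6 and h_2·M_2 + 2h_2·M_3 = 6(S'(4) - Δ_2) = -48.
Solving the tridiagonal system: M_0 = -62/3, M_1 = 106/3, M_2 = -56/3, M_3 = -44/3.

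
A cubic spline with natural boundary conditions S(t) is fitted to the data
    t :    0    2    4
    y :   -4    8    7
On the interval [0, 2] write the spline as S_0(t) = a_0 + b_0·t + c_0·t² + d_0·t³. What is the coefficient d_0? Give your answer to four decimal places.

Put m_i = S'' at the i-th knot. Here h = (2, 2) and Δ = (6, -1/2), so the interior equations h_(i-1)·m_(i-1) + 2(h_(i-1)+h_i)·m_i + h_i·m_(i+1) = 6(Δ_i − Δ_(i-1)) read
  2·m_0 + 8·m_1 + 2·m_2 = 6(Δ_1 - Δ_0) = -39
Natural end conditions: m_0 = m_2 = 0.
Forward elimination and back-substitution give m_0 = 0, m_1 = -39/8, m_2 = 0.
On [0, 2], with S_0(t) = a_0 + b_0·t + c_0·t² + d_0·t³: c_0 = m_0/2 = 0, d_0 = (m_1 - m_0)/(6h_0) = -13/32, b_0 = Δ_0 - h_0(2m_0 + m_1)/6 = 61/8.

-0.4063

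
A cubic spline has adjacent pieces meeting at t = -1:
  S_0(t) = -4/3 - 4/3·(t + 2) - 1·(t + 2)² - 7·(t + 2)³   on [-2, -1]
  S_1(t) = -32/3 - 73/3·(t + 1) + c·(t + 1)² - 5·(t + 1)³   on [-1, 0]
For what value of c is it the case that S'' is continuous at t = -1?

-22

S_0''(t) = -2 - 42·(t + 2), so S_0''(-1) = -44. On the right, S_1''(-1) = 2c, so c = -22.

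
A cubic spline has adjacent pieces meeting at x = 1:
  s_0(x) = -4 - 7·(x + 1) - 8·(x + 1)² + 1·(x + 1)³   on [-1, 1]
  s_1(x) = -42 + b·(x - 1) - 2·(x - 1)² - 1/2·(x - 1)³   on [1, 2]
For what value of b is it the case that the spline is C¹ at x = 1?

s_0'(x) = -7 - 16·(x + 1) + 3·(x + 1)², so s_0'(1) = -27. On the right, s_1'(1) = b, so b = -27.

-27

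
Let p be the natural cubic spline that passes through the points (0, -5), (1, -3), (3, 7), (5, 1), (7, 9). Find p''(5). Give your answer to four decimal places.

Write M_i for p''(x_i). With h_i = 1, 2, 2, 2 and divided differences Δ_i = 2, 5, -3, 4, the continuity of p' gives the tridiagonal system
  1·M_0 + 6·M_1 + 2·M_2 = 6(Δ_1 - Δ_0) = 18
  2·M_1 + 8·M_2 + 2·M_3 = 6(Δ_2 - Δ_1) = -48
  2·M_2 + 8·M_3 + 2·M_4 = 6(Δ_3 - Δ_2) = 42
Natural end conditions: M_0 = M_4 = 0.
Forward elimination and back-substitution give M_0 = 0, M_1 = 252/41, M_2 = -387/41, M_3 = 312/41, M_4 = 0.

7.6098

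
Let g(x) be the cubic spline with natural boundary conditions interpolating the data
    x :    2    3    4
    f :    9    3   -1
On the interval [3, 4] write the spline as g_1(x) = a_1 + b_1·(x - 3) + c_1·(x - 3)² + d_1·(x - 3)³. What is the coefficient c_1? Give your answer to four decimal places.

With M_i denoting the second derivative at x_i, h_i = 1, 1, and Δ_i = (y_(i+1) − y_i)/h_i = -6, -4:
  1·M_0 + 4·M_1 + 1·M_2 = 6(Δ_1 - Δ_0) = 12
Natural end conditions: M_0 = M_2 = 0.
Solving the tridiagonal system: M_0 = 0, M_1 = 3, M_2 = 0.
On [3, 4], with g_1(x) = a_1 + b_1·(x - 3) + c_1·(x - 3)² + d_1·(x - 3)³: c_1 = M_1/2 = 3/2, d_1 = (M_2 - M_1)/(6h_1) = -1/2, b_1 = Δ_1 - h_1(2M_1 + M_2)/6 = -5.

1.5000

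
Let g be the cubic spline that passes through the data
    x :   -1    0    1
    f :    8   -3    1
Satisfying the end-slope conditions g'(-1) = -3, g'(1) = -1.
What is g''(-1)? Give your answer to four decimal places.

Write σ_i for g''(x_i). With h_i = 1, 1 and divided differences Δ_i = -11, 4, the continuity of g' gives the tridiagonal system
  1·σ_0 + 4·σ_1 + 1·σ_2 = 6(Δ_1 - Δ_0) = 90
Clamped end conditions give two more equations: 2h_0·σ_0 + h_0·σ_1 = 6(Δ_0 - g'(-1)) = -48 and h_1·σ_1 + 2h_1·σ_2 = 6(g'(1) - Δ_1) = -30.
Solving: σ_0 = -91/2, σ_1 = 43, σ_2 = -73/2.

-45.5000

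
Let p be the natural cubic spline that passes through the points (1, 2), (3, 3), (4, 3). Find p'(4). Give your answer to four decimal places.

-0.0833

Put σ_i = p'' at the i-th knot. Here h = (2, 1) and Δ = (1/2, 0), so the interior equations h_(i-1)·σ_(i-1) + 2(h_(i-1)+h_i)·σ_i + h_i·σ_(i+1) = 6(Δ_i − Δ_(i-1)) read
  2·σ_0 + 6·σ_1 + 1·σ_2 = 6(Δ_1 - Δ_0) = -3
Natural end conditions: σ_0 = σ_2 = 0.
Solving the tridiagonal system: σ_0 = 0, σ_1 = -1/2, σ_2 = 0.
On [3, 4], p'(x) = b_1 + 2c_1·(x - 3) + 3d_1·(x - 3)² with b_1 = Δ_1 - h_1(2σ_1 + σ_2)/6 = 1/6, c_1 = σ_1/2 = -1/4, d_1 = (σ_2 - σ_1)/(6h_1) = 1/12. So p'(4) = -1/12.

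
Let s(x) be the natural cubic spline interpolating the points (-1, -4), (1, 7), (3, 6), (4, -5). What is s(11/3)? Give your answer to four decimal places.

Let m_i = s''(x_i). Step sizes h_i = 2, 2, 1; slopes of the chords Δ_i = (y_(i+1) - y_i)/h_i = 11/2, -1/2, -11.
  2·m_0 + 8·m_1 + 2·m_2 = 6(Δ_1 - Δ_0) = -36
  2·m_1 + 6·m_2 + 1·m_3 = 6(Δ_2 - Δ_1) = -63
Natural end conditions: m_0 = m_3 = 0.
Hence m_0 = 0, m_1 = -45/22, m_2 = -108/11, m_3 = 0.
On [3, 4], s(x) = 6 - 85/11·(x - 3) - 54/11·(x - 3)² + 18/11·(x - 3)³.
With (x - 3) = 2/3: s(11/3) = -28/33.

-0.8485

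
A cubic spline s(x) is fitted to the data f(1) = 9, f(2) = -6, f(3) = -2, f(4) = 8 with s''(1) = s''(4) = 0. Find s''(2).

Write M_i for s''(x_i). With h_i = 1, 1, 1 and divided differences Δ_i = -15, 4, 10, the continuity of s' gives the tridiagonal system
  1·M_0 + 4·M_1 + 1·M_2 = 6(Δ_1 - Δ_0) = 114
  1·M_1 + 4·M_2 + 1·M_3 = 6(Δ_2 - Δ_1) = 36
Natural end conditions: M_0 = M_3 = 0.
Forward elimination and back-substitution give M_0 = 0, M_1 = 28, M_2 = 2, M_3 = 0.

28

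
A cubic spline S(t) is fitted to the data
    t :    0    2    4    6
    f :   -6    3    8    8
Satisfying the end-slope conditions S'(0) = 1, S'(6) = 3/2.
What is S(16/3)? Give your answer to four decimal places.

With M_i denoting the second derivative at x_i, h_i = 2, 2, 2, and Δ_i = (y_(i+1) − y_i)/h_i = 9/2, 5/2, 0:
  2·M_0 + 8·M_1 + 2·M_2 = 6(Δ_1 - Δ_0) = -12
  2·M_1 + 8·M_2 + 2·M_3 = 6(Δ_2 - Δ_1) = -15
Clamped end conditions give two more equations: 2h_0·M_0 + h_0·M_1 = 6(Δ_0 - S'(0)) = 21 and h_2·M_2 + 2h_2·M_3 = 6(S'(6) - Δ_2) = 9.
Solving the tridiagonal system: M_0 = 197/30, M_1 = -79/30, M_2 = -61/30, M_3 = 49/15.
On [4, 6], S(t) = 8 + 4/15·(t - 4) - 61/60·(t - 4)² + 53/120·(t - 4)³.
With (t - 4) = 4/3: S(16/3) = 3076/405.

7.5951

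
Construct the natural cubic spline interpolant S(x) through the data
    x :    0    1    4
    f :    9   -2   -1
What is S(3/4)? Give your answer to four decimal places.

Let M_i = S''(x_i). Step sizes h_i = 1, 3; slopes of the chords Δ_i = (y_(i+1) - y_i)/h_i = -11, 1/3.
  1·M_0 + 8·M_1 + 3·M_2 = 6(Δ_1 - Δ_0) = 68
Natural end conditions: M_0 = M_2 = 0.
Solving: M_0 = 0, M_1 = 17/2, M_2 = 0.
On [0, 1], S(x) = 9 - 149/12·x + 0·x² + 17/12·x³.
With x = 3/4: S(3/4) = 73/256.

0.2852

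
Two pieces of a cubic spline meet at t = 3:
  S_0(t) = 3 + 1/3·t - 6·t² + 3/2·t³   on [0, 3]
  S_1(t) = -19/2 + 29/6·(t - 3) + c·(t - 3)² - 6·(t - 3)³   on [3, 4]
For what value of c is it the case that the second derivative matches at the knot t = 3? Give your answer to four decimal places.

S_0''(t) = -12 + 9·t, so S_0''(3) = 15. On the right, S_1''(3) = 2c, so c = 15/2.

7.5000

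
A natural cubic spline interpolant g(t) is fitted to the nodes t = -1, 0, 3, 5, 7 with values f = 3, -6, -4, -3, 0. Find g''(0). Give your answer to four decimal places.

Write m_i for g''(x_i). With h_i = 1, 3, 2, 2 and divided differences Δ_i = -9, 2/3, 1/2, 3/2, the continuity of g' gives the tridiagonal system
  1·m_0 + 8·m_1 + 3·m_2 = 6(Δ_1 - Δ_0) = 58
  3·m_1 + 10·m_2 + 2·m_3 = 6(Δ_2 - Δ_1) = -1
  2·m_2 + 8·m_3 + 2·m_4 = 6(Δ_3 - Δ_2) = 6
Natural end conditions: m_0 = m_4 = 0.
Solving the tridiagonal system: m_0 = 0, m_1 = 1117/134, m_2 = -194/67, m_3 = 395/268, m_4 = 0.

8.3358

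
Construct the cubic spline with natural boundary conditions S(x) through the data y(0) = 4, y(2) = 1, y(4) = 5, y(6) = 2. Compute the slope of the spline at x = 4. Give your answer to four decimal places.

Put m_i = S'' at the i-th knot. Here h = (2, 2, 2) and Δ = (-3/2, 2, -3/2), so the interior equations h_(i-1)·m_(i-1) + 2(h_(i-1)+h_i)·m_i + h_i·m_(i+1) = 6(Δ_i − Δ_(i-1)) read
  2·m_0 + 8·m_1 + 2·m_2 = 6(Δ_1 - Δ_0) = 21
  2·m_1 + 8·m_2 + 2·m_3 = 6(Δ_2 - Δ_1) = -21
Natural end conditions: m_0 = m_3 = 0.
Forward elimination and back-substitution give m_0 = 0, m_1 = 7/2, m_2 = -7/2, m_3 = 0.
On [4, 6], S'(x) = b_2 + 2c_2·(x - 4) + 3d_2·(x - 4)² with b_2 = Δ_2 - h_2(2m_2 + m_3)/6 = 5/6, c_2 = m_2/2 = -7/4, d_2 = (m_3 - m_2)/(6h_2) = 7/24. So S'(4) = 5/6.

0.8333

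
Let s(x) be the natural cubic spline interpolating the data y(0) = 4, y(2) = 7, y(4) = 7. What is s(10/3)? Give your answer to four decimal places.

Put m_i = s'' at the i-th knot. Here h = (2, 2) and Δ = (3/2, 0), so the interior equations h_(i-1)·m_(i-1) + 2(h_(i-1)+h_i)·m_i + h_i·m_(i+1) = 6(Δ_i − Δ_(i-1)) read
  2·m_0 + 8·m_1 + 2·m_2 = 6(Δ_1 - Δ_0) = -9
Natural end conditions: m_0 = m_2 = 0.
Solving the tridiagonal system: m_0 = 0, m_1 = -9/8, m_2 = 0.
On [2, 4], s(x) = 7 + 3/4·(x - 2) - 9/16·(x - 2)² + 3/32·(x - 2)³.
With (x - 2) = 4/3: s(10/3) = 65/9.

7.2222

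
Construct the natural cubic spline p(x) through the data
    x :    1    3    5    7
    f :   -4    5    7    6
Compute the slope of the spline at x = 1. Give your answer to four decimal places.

5.3333

Write M_i for p''(x_i). With h_i = 2, 2, 2 and divided differences Δ_i = 9/2, 1, -1/2, the continuity of p' gives the tridiagonal system
  2·M_0 + 8·M_1 + 2·M_2 = 6(Δ_1 - Δ_0) = -21
  2·M_1 + 8·M_2 + 2·M_3 = 6(Δ_2 - Δ_1) = -9
Natural end conditions: M_0 = M_3 = 0.
Solving: M_0 = 0, M_1 = -5/2, M_2 = -1/2, M_3 = 0.
On [1, 3], p'(x) = b_0 + 2c_0·(x - 1) + 3d_0·(x - 1)² with b_0 = Δ_0 - h_0(2M_0 + M_1)/6 = 16/3, c_0 = M_0/2 = 0, d_0 = (M_1 - M_0)/(6h_0) = -5/24. So p'(1) = 16/3.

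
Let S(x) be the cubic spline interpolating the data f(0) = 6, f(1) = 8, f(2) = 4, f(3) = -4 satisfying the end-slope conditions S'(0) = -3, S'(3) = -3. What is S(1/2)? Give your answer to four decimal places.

With M_i denoting the second derivative at x_i, h_i = 1, 1, 1, and Δ_i = (y_(i+1) − y_i)/h_i = 2, -4, -8:
  1·M_0 + 4·M_1 + 1·M_2 = 6(Δ_1 - Δ_0) = -36
  1·M_1 + 4·M_2 + 1·M_3 = 6(Δ_2 - Δ_1) = -24
Clamped end conditions give two more equations: 2h_0·M_0 + h_0·M_1 = 6(Δ_0 - S'(0)) = 30 and h_2·M_2 + 2h_2·M_3 = 6(S'(3) - Δ_2) = 30.
Solving: M_0 = 106/5, M_1 = -62/5, M_2 = -38/5, M_3 = 94/5.
On [0, 1], S(x) = 6 - 3·x + 53/5·x² - 28/5·x³.
With x = 1/2: S(1/2) = 129/20.

6.4500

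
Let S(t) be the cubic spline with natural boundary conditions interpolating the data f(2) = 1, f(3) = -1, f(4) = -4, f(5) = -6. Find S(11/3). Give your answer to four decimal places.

Put σ_i = S'' at the i-th knot. Here h = (1, 1, 1) and Δ = (-2, -3, -2), so the interior equations h_(i-1)·σ_(i-1) + 2(h_(i-1)+h_i)·σ_i + h_i·σ_(i+1) = 6(Δ_i − Δ_(i-1)) read
  1·σ_0 + 4·σ_1 + 1·σ_2 = 6(Δ_1 - Δ_0) = -6
  1·σ_1 + 4·σ_2 + 1·σ_3 = 6(Δ_2 - Δ_1) = 6
Natural end conditions: σ_0 = σ_3 = 0.
Hence σ_0 = 0, σ_1 = -2, σ_2 = 2, σ_3 = 0.
On [3, 4], S(t) = -1 - 8/3·(t - 3) - 1·(t - 3)² + 2/3·(t - 3)³.
With (t - 3) = 2/3: S(11/3) = -245/81.

-3.0247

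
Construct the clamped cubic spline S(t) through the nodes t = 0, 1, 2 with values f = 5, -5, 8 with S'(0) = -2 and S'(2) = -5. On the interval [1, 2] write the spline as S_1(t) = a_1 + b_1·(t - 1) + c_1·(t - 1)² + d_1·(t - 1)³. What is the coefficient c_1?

Put M_i = S'' at the i-th knot. Here h = (1, 1) and Δ = (-10, 13), so the interior equations h_(i-1)·M_(i-1) + 2(h_(i-1)+h_i)·M_i + h_i·M_(i+1) = 6(Δ_i − Δ_(i-1)) read
  1·M_0 + 4·M_1 + 1·M_2 = 6(Δ_1 - Δ_0) = 138
Clamped end conditions give two more equations: 2h_0·M_0 + h_0·M_1 = 6(Δ_0 - S'(0)) = -48 and h_1·M_1 + 2h_1·M_2 = 6(S'(2) - Δ_1) = -108.
Solving: M_0 = -60, M_1 = 72, M_2 = -90.
On [1, 2], with S_1(t) = a_1 + b_1·(t - 1) + c_1·(t - 1)² + d_1·(t - 1)³: c_1 = M_1/2 = 36, d_1 = (M_2 - M_1)/(6h_1) = -27, b_1 = Δ_1 - h_1(2M_1 + M_2)/6 = 4.

36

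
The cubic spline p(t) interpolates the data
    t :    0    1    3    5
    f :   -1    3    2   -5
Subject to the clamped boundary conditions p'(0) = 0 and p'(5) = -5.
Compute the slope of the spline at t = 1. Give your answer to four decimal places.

Put σ_i = p'' at the i-th knot. Here h = (1, 2, 2) and Δ = (4, -1/2, -7/2), so the interior equations h_(i-1)·σ_(i-1) + 2(h_(i-1)+h_i)·σ_i + h_i·σ_(i+1) = 6(Δ_i − Δ_(i-1)) read
  1·σ_0 + 6·σ_1 + 2·σ_2 = 6(Δ_1 - Δ_0) = -27
  2·σ_1 + 8·σ_2 + 2·σ_3 = 6(Δ_2 - Δ_1) = -18
Clamped end conditions give two more equations: 2h_0·σ_0 + h_0·σ_1 = 6(Δ_0 - p'(0)) = 24 and h_2·σ_2 + 2h_2·σ_3 = 6(p'(5) - Δ_2) = -9.
Solving the tridiagonal system: σ_0 = 358/23, σ_1 = -164/23, σ_2 = 5/46, σ_3 = -53/23.
On [1, 3], p'(t) = b_1 + 2c_1·(t - 1) + 3d_1·(t - 1)² with b_1 = Δ_1 - h_1(2σ_1 + σ_2)/6 = 97/23, c_1 = σ_1/2 = -82/23, d_1 = (σ_2 - σ_1)/(6h_1) = 111/184. So p'(1) = 97/23.

4.2174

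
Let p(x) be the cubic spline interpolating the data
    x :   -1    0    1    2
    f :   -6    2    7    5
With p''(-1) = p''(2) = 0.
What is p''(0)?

Let M_i = p''(x_i). Step sizes h_i = 1, 1, 1; slopes of the chords Δ_i = (y_(i+1) - y_i)/h_i = 8, 5, -2.
  1·M_0 + 4·M_1 + 1·M_2 = 6(Δ_1 - Δ_0) = -18
  1·M_1 + 4·M_2 + 1·M_3 = 6(Δ_2 - Δ_1) = -42
Natural end conditions: M_0 = M_3 = 0.
Forward elimination and back-substitution give M_0 = 0, M_1 = -2, M_2 = -10, M_3 = 0.

-2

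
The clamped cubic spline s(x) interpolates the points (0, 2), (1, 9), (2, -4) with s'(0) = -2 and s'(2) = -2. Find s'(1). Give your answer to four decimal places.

With M_i denoting the second derivative at x_i, h_i = 1, 1, and Δ_i = (y_(i+1) − y_i)/h_i = 7, -13:
  1·M_0 + 4·M_1 + 1·M_2 = 6(Δ_1 - Δ_0) = -120
Clamped end conditions give two more equations: 2h_0·M_0 + h_0·M_1 = 6(Δ_0 - s'(0)) = 54 and h_1·M_1 + 2h_1·M_2 = 6(s'(2) - Δ_1) = 66.
Solving: M_0 = 57, M_1 = -60, M_2 = 63.
On [1, 2], s'(x) = b_1 + 2c_1·(x - 1) + 3d_1·(x - 1)² with b_1 = Δ_1 - h_1(2M_1 + M_2)/6 = -7/2, c_1 = M_1/2 = -30, d_1 = (M_2 - M_1)/(6h_1) = 41/2. So s'(1) = -7/2.

-3.5000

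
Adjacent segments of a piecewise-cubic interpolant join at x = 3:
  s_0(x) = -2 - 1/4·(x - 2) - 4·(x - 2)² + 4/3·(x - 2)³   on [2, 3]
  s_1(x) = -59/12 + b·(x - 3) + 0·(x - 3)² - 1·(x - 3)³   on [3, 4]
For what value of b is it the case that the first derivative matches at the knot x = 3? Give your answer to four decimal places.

s_0'(x) = -1/4 - 8·(x - 2) + 4·(x - 2)², so s_0'(3) = -17/4. On the right, s_1'(3) = b, so b = -17/4.

-4.2500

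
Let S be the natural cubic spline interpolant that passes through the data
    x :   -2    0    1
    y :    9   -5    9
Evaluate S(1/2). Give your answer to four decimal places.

0.6875

With M_i denoting the second derivative at x_i, h_i = 2, 1, and Δ_i = (y_(i+1) − y_i)/h_i = -7, 14:
  2·M_0 + 6·M_1 + 1·M_2 = 6(Δ_1 - Δ_0) = 126
Natural end conditions: M_0 = M_2 = 0.
Solving the tridiagonal system: M_0 = 0, M_1 = 21, M_2 = 0.
On [0, 1], S(x) = -5 + 7·x + 21/2·x² - 7/2·x³.
With x = 1/2: S(1/2) = 11/16.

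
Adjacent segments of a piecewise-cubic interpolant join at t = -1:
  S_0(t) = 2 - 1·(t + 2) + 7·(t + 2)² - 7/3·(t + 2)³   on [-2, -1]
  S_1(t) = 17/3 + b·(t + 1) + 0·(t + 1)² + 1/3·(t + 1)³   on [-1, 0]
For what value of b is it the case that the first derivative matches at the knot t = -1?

6

S_0'(t) = -1 + 14·(t + 2) - 7·(t + 2)², so S_0'(-1) = 6. On the right, S_1'(-1) = b, so b = 6.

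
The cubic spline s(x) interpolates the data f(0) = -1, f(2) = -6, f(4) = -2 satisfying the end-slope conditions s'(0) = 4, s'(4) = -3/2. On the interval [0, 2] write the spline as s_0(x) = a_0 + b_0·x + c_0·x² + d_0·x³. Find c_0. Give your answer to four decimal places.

-7.2500

Write m_i for s''(x_i). With h_i = 2, 2 and divided differences Δ_i = -5/2, 2, the continuity of s' gives the tridiagonal system
  2·m_0 + 8·m_1 + 2·m_2 = 6(Δ_1 - Δ_0) = 27
Clamped end conditions give two more equations: 2h_0·m_0 + h_0·m_1 = 6(Δ_0 - s'(0)) = -39 and h_1·m_1 + 2h_1·m_2 = 6(s'(4) - Δ_1) = -21.
Solving the tridiagonal system: m_0 = -29/2, m_1 = 19/2, m_2 = -10.
On [0, 2], with s_0(x) = a_0 + b_0·x + c_0·x² + d_0·x³: c_0 = m_0/2 = -29/4, d_0 = (m_1 - m_0)/(6h_0) = 2, b_0 = Δ_0 - h_0(2m_0 + m_1)/6 = 4.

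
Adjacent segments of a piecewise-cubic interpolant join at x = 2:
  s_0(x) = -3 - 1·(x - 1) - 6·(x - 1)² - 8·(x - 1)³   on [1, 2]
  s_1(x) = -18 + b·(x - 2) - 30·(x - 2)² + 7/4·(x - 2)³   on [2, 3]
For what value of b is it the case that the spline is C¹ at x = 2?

s_0'(x) = -1 - 12·(x - 1) - 24·(x - 1)², so s_0'(2) = -37. On the right, s_1'(2) = b, so b = -37.

-37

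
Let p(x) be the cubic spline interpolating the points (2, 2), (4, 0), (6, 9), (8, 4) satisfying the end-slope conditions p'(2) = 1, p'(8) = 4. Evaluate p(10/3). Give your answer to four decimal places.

Put M_i = p'' at the i-th knot. Here h = (2, 2, 2) and Δ = (-1, 9/2, -5/2), so the interior equations h_(i-1)·M_(i-1) + 2(h_(i-1)+h_i)·M_i + h_i·M_(i+1) = 6(Δ_i − Δ_(i-1)) read
  2·M_0 + 8·M_1 + 2·M_2 = 6(Δ_1 - Δ_0) = 33
  2·M_1 + 8·M_2 + 2·M_3 = 6(Δ_2 - Δ_1) = -42
Clamped end conditions give two more equations: 2h_0·M_0 + h_0·M_1 = 6(Δ_0 - p'(2)) = -12 and h_2·M_2 + 2h_2·M_3 = 6(p'(8) - Δ_2) = 39.
Solving: M_0 = -37/5, M_1 = 44/5, M_2 = -113/10, M_3 = 77/5.
On [2, 4], p(x) = 2 + 1·(x - 2) - 37/10·(x - 2)² + 27/20·(x - 2)³.
With (x - 2) = 4/3: p(10/3) = -2/45.

-0.0444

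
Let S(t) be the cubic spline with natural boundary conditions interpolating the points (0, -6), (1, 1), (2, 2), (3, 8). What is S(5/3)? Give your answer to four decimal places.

Let m_i = S''(x_i). Step sizes h_i = 1, 1, 1; slopes of the chords Δ_i = (y_(i+1) - y_i)/h_i = 7, 1, 6.
  1·m_0 + 4·m_1 + 1·m_2 = 6(Δ_1 - Δ_0) = -36
  1·m_1 + 4·m_2 + 1·m_3 = 6(Δ_2 - Δ_1) = 30
Natural end conditions: m_0 = m_3 = 0.
Hence m_0 = 0, m_1 = -58/5, m_2 = 52/5, m_3 = 0.
On [1, 2], S(t) = 1 + 47/15·(t - 1) - 29/5·(t - 1)² + 11/3·(t - 1)³.
With (t - 1) = 2/3: S(5/3) = 647/405.

1.5975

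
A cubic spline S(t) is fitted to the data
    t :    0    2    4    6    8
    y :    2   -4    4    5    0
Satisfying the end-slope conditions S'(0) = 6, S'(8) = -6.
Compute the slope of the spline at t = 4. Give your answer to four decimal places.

4.0714

Put σ_i = S'' at the i-th knot. Here h = (2, 2, 2, 2) and Δ = (-3, 4, 1/2, -5/2), so the interior equations h_(i-1)·σ_(i-1) + 2(h_(i-1)+h_i)·σ_i + h_i·σ_(i+1) = 6(Δ_i − Δ_(i-1)) read
  2·σ_0 + 8·σ_1 + 2·σ_2 = 6(Δ_1 - Δ_0) = 42
  2·σ_1 + 8·σ_2 + 2·σ_3 = 6(Δ_2 - Δ_1) = -21
  2·σ_2 + 8·σ_3 + 2·σ_4 = 6(Δ_3 - Δ_2) = -18
Clamped end conditions give two more equations: 2h_0·σ_0 + h_0·σ_1 = 6(Δ_0 - S'(0)) = -54 and h_3·σ_3 + 2h_3·σ_4 = 6(S'(8) - Δ_3) = -21.
Hence σ_0 = -1077/56, σ_1 = 321/28, σ_2 = -45/8, σ_3 = 15/28, σ_4 = -309/56.
On [4, 6], S'(t) = b_2 + 2c_2·(t - 4) + 3d_2·(t - 4)² with b_2 = Δ_2 - h_2(2σ_2 + σ_3)/6 = 57/14, c_2 = σ_2/2 = -45/16, d_2 = (σ_3 - σ_2)/(6h_2) = 115/224. So S'(4) = 57/14.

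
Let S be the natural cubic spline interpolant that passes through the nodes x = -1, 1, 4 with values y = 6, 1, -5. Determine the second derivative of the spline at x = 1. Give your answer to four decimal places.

0.3000

Write σ_i for S''(x_i). With h_i = 2, 3 and divided differences Δ_i = -5/2, -2, the continuity of S' gives the tridiagonal system
  2·σ_0 + 10·σ_1 + 3·σ_2 = 6(Δ_1 - Δ_0) = 3
Natural end conditions: σ_0 = σ_2 = 0.
Hence σ_0 = 0, σ_1 = 3/10, σ_2 = 0.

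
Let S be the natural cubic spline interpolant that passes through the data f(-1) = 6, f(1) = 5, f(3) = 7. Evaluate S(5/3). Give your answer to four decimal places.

5.3889

Put M_i = S'' at the i-th knot. Here h = (2, 2) and Δ = (-1/2, 1), so the interior equations h_(i-1)·M_(i-1) + 2(h_(i-1)+h_i)·M_i + h_i·M_(i+1) = 6(Δ_i − Δ_(i-1)) read
  2·M_0 + 8·M_1 + 2·M_2 = 6(Δ_1 - Δ_0) = 9
Natural end conditions: M_0 = M_2 = 0.
Solving the tridiagonal system: M_0 = 0, M_1 = 9/8, M_2 = 0.
On [1, 3], S(x) = 5 + 1/4·(x - 1) + 9/16·(x - 1)² - 3/32·(x - 1)³.
With (x - 1) = 2/3: S(5/3) = 97/18.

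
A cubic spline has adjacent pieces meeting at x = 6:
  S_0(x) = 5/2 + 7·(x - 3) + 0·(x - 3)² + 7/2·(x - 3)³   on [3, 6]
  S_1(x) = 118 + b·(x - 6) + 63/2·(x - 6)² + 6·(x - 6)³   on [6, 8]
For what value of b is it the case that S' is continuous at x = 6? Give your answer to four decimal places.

101.5000

S_0'(x) = 7 + 0·(x - 3) + 21/2·(x - 3)², so S_0'(6) = 203/2. On the right, S_1'(6) = b, so b = 203/2.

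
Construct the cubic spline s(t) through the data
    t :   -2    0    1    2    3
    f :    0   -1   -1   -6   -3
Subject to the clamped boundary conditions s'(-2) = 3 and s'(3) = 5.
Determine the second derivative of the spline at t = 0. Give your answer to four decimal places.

5.2439

With m_i denoting the second derivative at x_i, h_i = 2, 1, 1, 1, and Δ_i = (y_(i+1) − y_i)/h_i = -1/2, 0, -5, 3:
  2·m_0 + 6·m_1 + 1·m_2 = 6(Δ_1 - Δ_0) = 3
  1·m_1 + 4·m_2 + 1·m_3 = 6(Δ_2 - Δ_1) = -30
  1·m_2 + 4·m_3 + 1·m_4 = 6(Δ_3 - Δ_2) = 48
Clamped end conditions give two more equations: 2h_0·m_0 + h_0·m_1 = 6(Δ_0 - s'(-2)) = -21 and h_3·m_3 + 2h_3·m_4 = 6(s'(3) - Δ_3) = 12.
Solving the tridiagonal system: m_0 = -1291/164, m_1 = 215/41, m_2 = -1043/82, m_3 = 641/41, m_4 = -149/82.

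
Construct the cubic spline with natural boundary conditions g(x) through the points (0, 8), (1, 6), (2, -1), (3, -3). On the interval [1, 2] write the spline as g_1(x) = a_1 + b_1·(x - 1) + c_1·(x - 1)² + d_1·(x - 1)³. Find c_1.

-5

Let σ_i = g''(x_i). Step sizes h_i = 1, 1, 1; slopes of the chords Δ_i = (y_(i+1) - y_i)/h_i = -2, -7, -2.
  1·σ_0 + 4·σ_1 + 1·σ_2 = 6(Δ_1 - Δ_0) = -30
  1·σ_1 + 4·σ_2 + 1·σ_3 = 6(Δ_2 - Δ_1) = 30
Natural end conditions: σ_0 = σ_3 = 0.
Forward elimination and back-substitution give σ_0 = 0, σ_1 = -10, σ_2 = 10, σ_3 = 0.
On [1, 2], with g_1(x) = a_1 + b_1·(x - 1) + c_1·(x - 1)² + d_1·(x - 1)³: c_1 = σ_1/2 = -5, d_1 = (σ_2 - σ_1)/(6h_1) = 10/3, b_1 = Δ_1 - h_1(2σ_1 + σ_2)/6 = -16/3.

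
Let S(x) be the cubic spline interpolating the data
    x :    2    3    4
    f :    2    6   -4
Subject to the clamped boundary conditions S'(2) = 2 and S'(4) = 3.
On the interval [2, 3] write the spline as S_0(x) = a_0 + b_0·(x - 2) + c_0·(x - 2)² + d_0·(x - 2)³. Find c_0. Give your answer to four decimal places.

With M_i denoting the second derivative at x_i, h_i = 1, 1, and Δ_i = (y_(i+1) − y_i)/h_i = 4, -10:
  1·M_0 + 4·M_1 + 1·M_2 = 6(Δ_1 - Δ_0) = -84
Clamped end conditions give two more equations: 2h_0·M_0 + h_0·M_1 = 6(Δ_0 - S'(2)) = 12 and h_1·M_1 + 2h_1·M_2 = 6(S'(4) - Δ_1) = 78.
Solving the tridiagonal system: M_0 = 55/2, M_1 = -43, M_2 = 121/2.
On [2, 3], with S_0(x) = a_0 + b_0·(x - 2) + c_0·(x - 2)² + d_0·(x - 2)³: c_0 = M_0/2 = 55/4, d_0 = (M_1 - M_0)/(6h_0) = -47/4, b_0 = Δ_0 - h_0(2M_0 + M_1)/6 = 2.

13.7500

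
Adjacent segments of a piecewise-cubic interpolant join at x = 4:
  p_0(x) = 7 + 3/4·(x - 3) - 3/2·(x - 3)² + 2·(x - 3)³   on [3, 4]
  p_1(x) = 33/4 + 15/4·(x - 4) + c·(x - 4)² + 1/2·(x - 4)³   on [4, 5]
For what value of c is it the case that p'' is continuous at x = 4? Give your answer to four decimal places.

4.5000

p_0''(x) = -3 + 12·(x - 3), so p_0''(4) = 9. On the right, p_1''(4) = 2c, so c = 9/2.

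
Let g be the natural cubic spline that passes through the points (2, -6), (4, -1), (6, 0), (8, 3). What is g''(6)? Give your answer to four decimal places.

1.2000

Put m_i = g'' at the i-th knot. Here h = (2, 2, 2) and Δ = (5/2, 1/2, 3/2), so the interior equations h_(i-1)·m_(i-1) + 2(h_(i-1)+h_i)·m_i + h_i·m_(i+1) = 6(Δ_i − Δ_(i-1)) read
  2·m_0 + 8·m_1 + 2·m_2 = 6(Δ_1 - Δ_0) = -12
  2·m_1 + 8·m_2 + 2·m_3 = 6(Δ_2 - Δ_1) = 6
Natural end conditions: m_0 = m_3 = 0.
Solving the tridiagonal system: m_0 = 0, m_1 = -9/5, m_2 = 6/5, m_3 = 0.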